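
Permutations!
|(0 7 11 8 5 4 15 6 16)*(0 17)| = |(0 7 11 8 5 4 15 6 16 17)| = 10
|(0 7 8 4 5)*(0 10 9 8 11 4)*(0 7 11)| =|(0 11 4 5 10 9 8 7)| =8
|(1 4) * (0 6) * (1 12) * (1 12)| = 2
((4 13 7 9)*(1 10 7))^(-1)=(1 13 4 9 7 10)=[0, 13, 2, 3, 9, 5, 6, 10, 8, 7, 1, 11, 12, 4]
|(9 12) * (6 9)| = |(6 9 12)| = 3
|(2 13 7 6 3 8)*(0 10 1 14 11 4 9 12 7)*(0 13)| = |(0 10 1 14 11 4 9 12 7 6 3 8 2)| = 13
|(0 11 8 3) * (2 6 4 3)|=7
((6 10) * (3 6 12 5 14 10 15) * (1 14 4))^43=(1 14 10 12 5 4)(3 6 15)=[0, 14, 2, 6, 1, 4, 15, 7, 8, 9, 12, 11, 5, 13, 10, 3]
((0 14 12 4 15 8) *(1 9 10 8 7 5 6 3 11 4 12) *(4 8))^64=[8, 14, 2, 6, 10, 7, 5, 15, 11, 1, 9, 3, 12, 13, 0, 4]=(0 8 11 3 6 5 7 15 4 10 9 1 14)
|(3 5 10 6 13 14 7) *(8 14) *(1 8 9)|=10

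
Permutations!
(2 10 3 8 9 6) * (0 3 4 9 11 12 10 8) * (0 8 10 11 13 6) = (0 3 8 13 6 2 10 4 9)(11 12) = [3, 1, 10, 8, 9, 5, 2, 7, 13, 0, 4, 12, 11, 6]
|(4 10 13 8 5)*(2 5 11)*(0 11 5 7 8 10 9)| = |(0 11 2 7 8 5 4 9)(10 13)| = 8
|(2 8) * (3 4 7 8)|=5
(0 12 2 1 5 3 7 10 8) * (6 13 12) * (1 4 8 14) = (0 6 13 12 2 4 8)(1 5 3 7 10 14) = [6, 5, 4, 7, 8, 3, 13, 10, 0, 9, 14, 11, 2, 12, 1]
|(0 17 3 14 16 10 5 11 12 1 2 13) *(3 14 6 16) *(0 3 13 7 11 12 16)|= 24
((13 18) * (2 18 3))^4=(18)=[0, 1, 2, 3, 4, 5, 6, 7, 8, 9, 10, 11, 12, 13, 14, 15, 16, 17, 18]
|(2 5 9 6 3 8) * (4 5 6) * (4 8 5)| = 6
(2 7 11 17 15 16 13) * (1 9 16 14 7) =(1 9 16 13 2)(7 11 17 15 14) =[0, 9, 1, 3, 4, 5, 6, 11, 8, 16, 10, 17, 12, 2, 7, 14, 13, 15]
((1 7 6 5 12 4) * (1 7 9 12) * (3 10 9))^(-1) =(1 5 6 7 4 12 9 10 3) =[0, 5, 2, 1, 12, 6, 7, 4, 8, 10, 3, 11, 9]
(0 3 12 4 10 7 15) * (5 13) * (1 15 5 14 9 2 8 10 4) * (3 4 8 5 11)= [4, 15, 5, 12, 8, 13, 6, 11, 10, 2, 7, 3, 1, 14, 9, 0]= (0 4 8 10 7 11 3 12 1 15)(2 5 13 14 9)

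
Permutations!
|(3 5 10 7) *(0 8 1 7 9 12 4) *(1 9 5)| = |(0 8 9 12 4)(1 7 3)(5 10)| = 30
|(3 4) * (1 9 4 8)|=5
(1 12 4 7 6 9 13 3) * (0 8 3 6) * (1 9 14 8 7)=(0 7)(1 12 4)(3 9 13 6 14 8)=[7, 12, 2, 9, 1, 5, 14, 0, 3, 13, 10, 11, 4, 6, 8]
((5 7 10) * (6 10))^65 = (5 7 6 10) = [0, 1, 2, 3, 4, 7, 10, 6, 8, 9, 5]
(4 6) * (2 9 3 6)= (2 9 3 6 4)= [0, 1, 9, 6, 2, 5, 4, 7, 8, 3]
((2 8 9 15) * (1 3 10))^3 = [0, 1, 15, 3, 4, 5, 6, 7, 2, 8, 10, 11, 12, 13, 14, 9] = (2 15 9 8)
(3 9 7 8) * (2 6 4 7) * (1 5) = (1 5)(2 6 4 7 8 3 9) = [0, 5, 6, 9, 7, 1, 4, 8, 3, 2]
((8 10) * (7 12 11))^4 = (7 12 11) = [0, 1, 2, 3, 4, 5, 6, 12, 8, 9, 10, 7, 11]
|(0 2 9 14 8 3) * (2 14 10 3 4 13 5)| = |(0 14 8 4 13 5 2 9 10 3)| = 10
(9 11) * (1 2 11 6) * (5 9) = [0, 2, 11, 3, 4, 9, 1, 7, 8, 6, 10, 5] = (1 2 11 5 9 6)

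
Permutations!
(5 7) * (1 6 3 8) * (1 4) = [0, 6, 2, 8, 1, 7, 3, 5, 4] = (1 6 3 8 4)(5 7)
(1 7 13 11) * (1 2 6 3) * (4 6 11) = (1 7 13 4 6 3)(2 11) = [0, 7, 11, 1, 6, 5, 3, 13, 8, 9, 10, 2, 12, 4]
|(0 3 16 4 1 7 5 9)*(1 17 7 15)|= |(0 3 16 4 17 7 5 9)(1 15)|= 8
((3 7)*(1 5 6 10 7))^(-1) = (1 3 7 10 6 5) = [0, 3, 2, 7, 4, 1, 5, 10, 8, 9, 6]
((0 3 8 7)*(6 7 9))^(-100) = (0 8 6)(3 9 7) = [8, 1, 2, 9, 4, 5, 0, 3, 6, 7]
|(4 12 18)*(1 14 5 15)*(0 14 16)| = 6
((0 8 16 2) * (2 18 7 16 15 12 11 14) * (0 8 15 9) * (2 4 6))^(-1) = [9, 1, 6, 3, 14, 5, 4, 18, 2, 8, 10, 12, 15, 13, 11, 0, 7, 17, 16] = (0 9 8 2 6 4 14 11 12 15)(7 18 16)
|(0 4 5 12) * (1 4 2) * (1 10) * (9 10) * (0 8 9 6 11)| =|(0 2 6 11)(1 4 5 12 8 9 10)| =28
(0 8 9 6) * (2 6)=(0 8 9 2 6)=[8, 1, 6, 3, 4, 5, 0, 7, 9, 2]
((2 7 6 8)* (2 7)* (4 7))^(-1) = (4 8 6 7) = [0, 1, 2, 3, 8, 5, 7, 4, 6]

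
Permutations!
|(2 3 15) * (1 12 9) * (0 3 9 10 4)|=9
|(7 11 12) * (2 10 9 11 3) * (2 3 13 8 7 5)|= |(2 10 9 11 12 5)(7 13 8)|= 6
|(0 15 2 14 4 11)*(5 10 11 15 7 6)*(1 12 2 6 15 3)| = |(0 7 15 6 5 10 11)(1 12 2 14 4 3)| = 42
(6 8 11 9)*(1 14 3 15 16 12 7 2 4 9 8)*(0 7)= [7, 14, 4, 15, 9, 5, 1, 2, 11, 6, 10, 8, 0, 13, 3, 16, 12]= (0 7 2 4 9 6 1 14 3 15 16 12)(8 11)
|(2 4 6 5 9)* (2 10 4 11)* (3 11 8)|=|(2 8 3 11)(4 6 5 9 10)|=20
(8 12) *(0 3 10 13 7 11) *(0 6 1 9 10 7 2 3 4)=(0 4)(1 9 10 13 2 3 7 11 6)(8 12)=[4, 9, 3, 7, 0, 5, 1, 11, 12, 10, 13, 6, 8, 2]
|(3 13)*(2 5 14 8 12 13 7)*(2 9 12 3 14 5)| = |(3 7 9 12 13 14 8)| = 7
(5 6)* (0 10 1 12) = [10, 12, 2, 3, 4, 6, 5, 7, 8, 9, 1, 11, 0] = (0 10 1 12)(5 6)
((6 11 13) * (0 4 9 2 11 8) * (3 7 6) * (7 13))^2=(13)(0 9 11 6)(2 7 8 4)=[9, 1, 7, 3, 2, 5, 0, 8, 4, 11, 10, 6, 12, 13]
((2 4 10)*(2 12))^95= [0, 1, 12, 3, 2, 5, 6, 7, 8, 9, 4, 11, 10]= (2 12 10 4)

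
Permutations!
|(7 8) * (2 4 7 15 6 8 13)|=|(2 4 7 13)(6 8 15)|=12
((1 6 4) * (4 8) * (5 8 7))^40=(1 8 7)(4 5 6)=[0, 8, 2, 3, 5, 6, 4, 1, 7]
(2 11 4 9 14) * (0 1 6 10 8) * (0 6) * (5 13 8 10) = (0 1)(2 11 4 9 14)(5 13 8 6) = [1, 0, 11, 3, 9, 13, 5, 7, 6, 14, 10, 4, 12, 8, 2]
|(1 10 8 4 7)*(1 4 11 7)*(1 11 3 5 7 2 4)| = |(1 10 8 3 5 7)(2 4 11)| = 6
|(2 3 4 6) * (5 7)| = 4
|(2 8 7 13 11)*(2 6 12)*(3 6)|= |(2 8 7 13 11 3 6 12)|= 8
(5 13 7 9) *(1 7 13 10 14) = (1 7 9 5 10 14) = [0, 7, 2, 3, 4, 10, 6, 9, 8, 5, 14, 11, 12, 13, 1]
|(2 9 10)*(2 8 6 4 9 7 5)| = |(2 7 5)(4 9 10 8 6)| = 15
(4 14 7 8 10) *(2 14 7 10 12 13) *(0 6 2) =[6, 1, 14, 3, 7, 5, 2, 8, 12, 9, 4, 11, 13, 0, 10] =(0 6 2 14 10 4 7 8 12 13)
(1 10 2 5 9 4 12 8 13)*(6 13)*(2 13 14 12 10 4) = (1 4 10 13)(2 5 9)(6 14 12 8) = [0, 4, 5, 3, 10, 9, 14, 7, 6, 2, 13, 11, 8, 1, 12]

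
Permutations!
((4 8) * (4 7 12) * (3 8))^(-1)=[0, 1, 2, 4, 12, 5, 6, 8, 3, 9, 10, 11, 7]=(3 4 12 7 8)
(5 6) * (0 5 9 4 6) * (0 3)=(0 5 3)(4 6 9)=[5, 1, 2, 0, 6, 3, 9, 7, 8, 4]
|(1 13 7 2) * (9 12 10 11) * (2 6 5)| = 12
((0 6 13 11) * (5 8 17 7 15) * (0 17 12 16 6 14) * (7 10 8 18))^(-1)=(0 14)(5 15 7 18)(6 16 12 8 10 17 11 13)=[14, 1, 2, 3, 4, 15, 16, 18, 10, 9, 17, 13, 8, 6, 0, 7, 12, 11, 5]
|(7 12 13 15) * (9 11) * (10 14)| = |(7 12 13 15)(9 11)(10 14)| = 4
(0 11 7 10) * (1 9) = (0 11 7 10)(1 9) = [11, 9, 2, 3, 4, 5, 6, 10, 8, 1, 0, 7]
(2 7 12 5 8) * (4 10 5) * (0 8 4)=(0 8 2 7 12)(4 10 5)=[8, 1, 7, 3, 10, 4, 6, 12, 2, 9, 5, 11, 0]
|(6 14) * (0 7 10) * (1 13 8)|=6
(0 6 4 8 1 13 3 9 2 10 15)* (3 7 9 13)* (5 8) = [6, 3, 10, 13, 5, 8, 4, 9, 1, 2, 15, 11, 12, 7, 14, 0] = (0 6 4 5 8 1 3 13 7 9 2 10 15)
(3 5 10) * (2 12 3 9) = [0, 1, 12, 5, 4, 10, 6, 7, 8, 2, 9, 11, 3] = (2 12 3 5 10 9)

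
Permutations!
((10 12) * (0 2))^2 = (12) = [0, 1, 2, 3, 4, 5, 6, 7, 8, 9, 10, 11, 12]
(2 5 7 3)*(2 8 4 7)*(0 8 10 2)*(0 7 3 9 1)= [8, 0, 5, 10, 3, 7, 6, 9, 4, 1, 2]= (0 8 4 3 10 2 5 7 9 1)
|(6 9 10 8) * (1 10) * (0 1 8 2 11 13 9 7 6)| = |(0 1 10 2 11 13 9 8)(6 7)| = 8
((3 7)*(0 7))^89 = (0 3 7) = [3, 1, 2, 7, 4, 5, 6, 0]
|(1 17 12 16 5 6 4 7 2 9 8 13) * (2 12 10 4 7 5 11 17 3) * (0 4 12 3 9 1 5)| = 90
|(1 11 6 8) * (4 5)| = |(1 11 6 8)(4 5)| = 4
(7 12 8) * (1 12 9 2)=(1 12 8 7 9 2)=[0, 12, 1, 3, 4, 5, 6, 9, 7, 2, 10, 11, 8]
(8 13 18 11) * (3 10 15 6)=(3 10 15 6)(8 13 18 11)=[0, 1, 2, 10, 4, 5, 3, 7, 13, 9, 15, 8, 12, 18, 14, 6, 16, 17, 11]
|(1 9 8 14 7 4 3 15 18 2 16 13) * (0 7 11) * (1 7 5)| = 56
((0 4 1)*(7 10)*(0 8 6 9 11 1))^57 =[4, 6, 2, 3, 0, 5, 11, 10, 9, 1, 7, 8] =(0 4)(1 6 11 8 9)(7 10)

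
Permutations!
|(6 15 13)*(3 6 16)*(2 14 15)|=7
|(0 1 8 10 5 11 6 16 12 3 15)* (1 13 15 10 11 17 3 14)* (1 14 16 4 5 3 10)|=18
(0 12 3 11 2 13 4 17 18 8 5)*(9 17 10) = [12, 1, 13, 11, 10, 0, 6, 7, 5, 17, 9, 2, 3, 4, 14, 15, 16, 18, 8] = (0 12 3 11 2 13 4 10 9 17 18 8 5)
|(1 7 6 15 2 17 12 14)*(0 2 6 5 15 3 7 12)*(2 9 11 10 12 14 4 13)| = 90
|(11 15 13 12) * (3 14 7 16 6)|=20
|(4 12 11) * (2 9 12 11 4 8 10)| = |(2 9 12 4 11 8 10)| = 7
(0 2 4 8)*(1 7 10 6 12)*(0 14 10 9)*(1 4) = [2, 7, 1, 3, 8, 5, 12, 9, 14, 0, 6, 11, 4, 13, 10] = (0 2 1 7 9)(4 8 14 10 6 12)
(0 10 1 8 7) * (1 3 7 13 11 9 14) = (0 10 3 7)(1 8 13 11 9 14) = [10, 8, 2, 7, 4, 5, 6, 0, 13, 14, 3, 9, 12, 11, 1]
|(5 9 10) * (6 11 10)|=|(5 9 6 11 10)|=5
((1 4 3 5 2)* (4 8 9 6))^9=[0, 8, 1, 5, 3, 2, 4, 7, 9, 6]=(1 8 9 6 4 3 5 2)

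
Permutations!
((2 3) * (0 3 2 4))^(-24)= [0, 1, 2, 3, 4]= (4)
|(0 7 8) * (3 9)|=|(0 7 8)(3 9)|=6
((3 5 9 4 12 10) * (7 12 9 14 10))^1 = (3 5 14 10)(4 9)(7 12) = [0, 1, 2, 5, 9, 14, 6, 12, 8, 4, 3, 11, 7, 13, 10]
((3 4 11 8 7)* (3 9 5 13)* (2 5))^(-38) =(2 7 11 3 5 9 8 4 13) =[0, 1, 7, 5, 13, 9, 6, 11, 4, 8, 10, 3, 12, 2]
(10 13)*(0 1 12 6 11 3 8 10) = (0 1 12 6 11 3 8 10 13) = [1, 12, 2, 8, 4, 5, 11, 7, 10, 9, 13, 3, 6, 0]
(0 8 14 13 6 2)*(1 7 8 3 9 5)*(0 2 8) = [3, 7, 2, 9, 4, 1, 8, 0, 14, 5, 10, 11, 12, 6, 13] = (0 3 9 5 1 7)(6 8 14 13)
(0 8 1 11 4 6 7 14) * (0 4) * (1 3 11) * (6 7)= (0 8 3 11)(4 7 14)= [8, 1, 2, 11, 7, 5, 6, 14, 3, 9, 10, 0, 12, 13, 4]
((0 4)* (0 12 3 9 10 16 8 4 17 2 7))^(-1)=(0 7 2 17)(3 12 4 8 16 10 9)=[7, 1, 17, 12, 8, 5, 6, 2, 16, 3, 9, 11, 4, 13, 14, 15, 10, 0]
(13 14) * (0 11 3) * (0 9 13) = (0 11 3 9 13 14) = [11, 1, 2, 9, 4, 5, 6, 7, 8, 13, 10, 3, 12, 14, 0]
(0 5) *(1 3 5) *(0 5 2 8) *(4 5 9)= (0 1 3 2 8)(4 5 9)= [1, 3, 8, 2, 5, 9, 6, 7, 0, 4]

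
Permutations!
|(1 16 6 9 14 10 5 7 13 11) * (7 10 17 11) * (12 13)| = 42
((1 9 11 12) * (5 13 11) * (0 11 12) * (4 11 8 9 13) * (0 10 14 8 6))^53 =[6, 12, 2, 3, 8, 14, 0, 7, 11, 10, 5, 9, 13, 1, 4] =(0 6)(1 12 13)(4 8 11 9 10 5 14)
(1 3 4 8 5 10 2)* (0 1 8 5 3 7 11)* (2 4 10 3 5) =(0 1 7 11)(2 8 5 3 10 4) =[1, 7, 8, 10, 2, 3, 6, 11, 5, 9, 4, 0]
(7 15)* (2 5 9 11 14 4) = [0, 1, 5, 3, 2, 9, 6, 15, 8, 11, 10, 14, 12, 13, 4, 7] = (2 5 9 11 14 4)(7 15)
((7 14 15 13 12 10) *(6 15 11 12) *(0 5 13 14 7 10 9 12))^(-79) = (0 14 6 5 11 15 13)(9 12) = [14, 1, 2, 3, 4, 11, 5, 7, 8, 12, 10, 15, 9, 0, 6, 13]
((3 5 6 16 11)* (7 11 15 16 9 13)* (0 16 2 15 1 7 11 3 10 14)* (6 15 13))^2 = (0 1 3 15 13 10)(2 11 14 16 7 5) = [1, 3, 11, 15, 4, 2, 6, 5, 8, 9, 0, 14, 12, 10, 16, 13, 7]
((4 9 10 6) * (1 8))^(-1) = [0, 8, 2, 3, 6, 5, 10, 7, 1, 4, 9] = (1 8)(4 6 10 9)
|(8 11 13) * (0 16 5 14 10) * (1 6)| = 30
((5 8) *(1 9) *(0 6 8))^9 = [6, 9, 2, 3, 4, 0, 8, 7, 5, 1] = (0 6 8 5)(1 9)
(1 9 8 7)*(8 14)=[0, 9, 2, 3, 4, 5, 6, 1, 7, 14, 10, 11, 12, 13, 8]=(1 9 14 8 7)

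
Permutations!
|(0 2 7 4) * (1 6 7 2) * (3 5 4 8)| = |(0 1 6 7 8 3 5 4)| = 8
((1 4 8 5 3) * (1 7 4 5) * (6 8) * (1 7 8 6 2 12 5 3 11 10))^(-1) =(1 10 11 5 12 2 4 7 8 3) =[0, 10, 4, 1, 7, 12, 6, 8, 3, 9, 11, 5, 2]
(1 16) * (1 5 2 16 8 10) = (1 8 10)(2 16 5) = [0, 8, 16, 3, 4, 2, 6, 7, 10, 9, 1, 11, 12, 13, 14, 15, 5]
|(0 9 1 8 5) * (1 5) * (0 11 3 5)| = |(0 9)(1 8)(3 5 11)| = 6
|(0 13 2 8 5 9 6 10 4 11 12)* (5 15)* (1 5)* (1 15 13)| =|(15)(0 1 5 9 6 10 4 11 12)(2 8 13)| =9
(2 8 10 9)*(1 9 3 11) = (1 9 2 8 10 3 11) = [0, 9, 8, 11, 4, 5, 6, 7, 10, 2, 3, 1]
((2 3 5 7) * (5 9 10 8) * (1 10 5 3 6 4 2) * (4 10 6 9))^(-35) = (1 4)(2 6)(3 7)(5 8)(9 10) = [0, 4, 6, 7, 1, 8, 2, 3, 5, 10, 9]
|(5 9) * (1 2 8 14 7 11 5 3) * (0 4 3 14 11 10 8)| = |(0 4 3 1 2)(5 9 14 7 10 8 11)| = 35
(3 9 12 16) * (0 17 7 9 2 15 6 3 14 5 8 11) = [17, 1, 15, 2, 4, 8, 3, 9, 11, 12, 10, 0, 16, 13, 5, 6, 14, 7] = (0 17 7 9 12 16 14 5 8 11)(2 15 6 3)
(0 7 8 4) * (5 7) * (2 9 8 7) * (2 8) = (0 5 8 4)(2 9) = [5, 1, 9, 3, 0, 8, 6, 7, 4, 2]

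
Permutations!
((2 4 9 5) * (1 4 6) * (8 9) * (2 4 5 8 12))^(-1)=(1 6 2 12 4 5)(8 9)=[0, 6, 12, 3, 5, 1, 2, 7, 9, 8, 10, 11, 4]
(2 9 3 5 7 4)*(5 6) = [0, 1, 9, 6, 2, 7, 5, 4, 8, 3] = (2 9 3 6 5 7 4)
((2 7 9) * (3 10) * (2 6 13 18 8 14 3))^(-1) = (2 10 3 14 8 18 13 6 9 7) = [0, 1, 10, 14, 4, 5, 9, 2, 18, 7, 3, 11, 12, 6, 8, 15, 16, 17, 13]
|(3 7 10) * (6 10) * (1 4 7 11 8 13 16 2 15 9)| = 13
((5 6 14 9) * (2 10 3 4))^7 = (2 4 3 10)(5 9 14 6) = [0, 1, 4, 10, 3, 9, 5, 7, 8, 14, 2, 11, 12, 13, 6]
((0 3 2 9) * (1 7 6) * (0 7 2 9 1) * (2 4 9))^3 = (0 1 7 3 4 6 2 9) = [1, 7, 9, 4, 6, 5, 2, 3, 8, 0]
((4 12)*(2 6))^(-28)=(12)=[0, 1, 2, 3, 4, 5, 6, 7, 8, 9, 10, 11, 12]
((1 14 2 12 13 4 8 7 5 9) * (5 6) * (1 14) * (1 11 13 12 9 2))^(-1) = [0, 14, 5, 3, 13, 6, 7, 8, 4, 2, 10, 1, 12, 11, 9] = (1 14 9 2 5 6 7 8 4 13 11)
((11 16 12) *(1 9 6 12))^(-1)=(1 16 11 12 6 9)=[0, 16, 2, 3, 4, 5, 9, 7, 8, 1, 10, 12, 6, 13, 14, 15, 11]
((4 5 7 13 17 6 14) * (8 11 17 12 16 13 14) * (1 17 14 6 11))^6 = [0, 7, 2, 3, 17, 11, 4, 14, 5, 9, 10, 8, 12, 13, 1, 15, 16, 6] = (1 7 14)(4 17 6)(5 11 8)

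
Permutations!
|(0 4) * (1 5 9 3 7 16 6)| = |(0 4)(1 5 9 3 7 16 6)| = 14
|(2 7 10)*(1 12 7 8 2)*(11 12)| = |(1 11 12 7 10)(2 8)| = 10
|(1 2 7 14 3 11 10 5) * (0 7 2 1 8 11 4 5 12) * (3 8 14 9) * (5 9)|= 24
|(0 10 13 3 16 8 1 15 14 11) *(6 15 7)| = 12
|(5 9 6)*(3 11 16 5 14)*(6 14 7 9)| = |(3 11 16 5 6 7 9 14)| = 8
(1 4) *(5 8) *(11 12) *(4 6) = (1 6 4)(5 8)(11 12) = [0, 6, 2, 3, 1, 8, 4, 7, 5, 9, 10, 12, 11]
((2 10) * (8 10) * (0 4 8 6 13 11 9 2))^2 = [8, 1, 13, 3, 10, 5, 11, 7, 0, 6, 4, 2, 12, 9] = (0 8)(2 13 9 6 11)(4 10)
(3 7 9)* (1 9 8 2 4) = (1 9 3 7 8 2 4) = [0, 9, 4, 7, 1, 5, 6, 8, 2, 3]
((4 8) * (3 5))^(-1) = [0, 1, 2, 5, 8, 3, 6, 7, 4] = (3 5)(4 8)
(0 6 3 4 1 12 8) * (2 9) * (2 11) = (0 6 3 4 1 12 8)(2 9 11) = [6, 12, 9, 4, 1, 5, 3, 7, 0, 11, 10, 2, 8]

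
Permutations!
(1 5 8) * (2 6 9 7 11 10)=[0, 5, 6, 3, 4, 8, 9, 11, 1, 7, 2, 10]=(1 5 8)(2 6 9 7 11 10)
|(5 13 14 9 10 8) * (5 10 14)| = |(5 13)(8 10)(9 14)| = 2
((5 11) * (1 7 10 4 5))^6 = [0, 1, 2, 3, 4, 5, 6, 7, 8, 9, 10, 11] = (11)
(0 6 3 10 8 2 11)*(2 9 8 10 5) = (0 6 3 5 2 11)(8 9) = [6, 1, 11, 5, 4, 2, 3, 7, 9, 8, 10, 0]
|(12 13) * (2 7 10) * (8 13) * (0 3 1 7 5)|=21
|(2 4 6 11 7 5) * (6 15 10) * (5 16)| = |(2 4 15 10 6 11 7 16 5)| = 9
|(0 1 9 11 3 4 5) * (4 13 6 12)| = |(0 1 9 11 3 13 6 12 4 5)| = 10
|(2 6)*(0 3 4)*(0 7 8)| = 10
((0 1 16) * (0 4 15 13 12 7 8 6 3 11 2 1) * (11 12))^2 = [0, 4, 16, 7, 13, 5, 12, 6, 3, 9, 10, 1, 8, 2, 14, 11, 15] = (1 4 13 2 16 15 11)(3 7 6 12 8)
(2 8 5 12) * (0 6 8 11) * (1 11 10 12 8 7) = (0 6 7 1 11)(2 10 12)(5 8) = [6, 11, 10, 3, 4, 8, 7, 1, 5, 9, 12, 0, 2]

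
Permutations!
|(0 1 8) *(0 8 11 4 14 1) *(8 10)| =4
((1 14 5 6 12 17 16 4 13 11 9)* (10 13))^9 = (1 13 16 6)(4 12 14 11)(5 9 10 17) = [0, 13, 2, 3, 12, 9, 1, 7, 8, 10, 17, 4, 14, 16, 11, 15, 6, 5]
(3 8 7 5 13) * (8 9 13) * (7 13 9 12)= (3 12 7 5 8 13)= [0, 1, 2, 12, 4, 8, 6, 5, 13, 9, 10, 11, 7, 3]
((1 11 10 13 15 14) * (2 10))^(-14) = (15) = [0, 1, 2, 3, 4, 5, 6, 7, 8, 9, 10, 11, 12, 13, 14, 15]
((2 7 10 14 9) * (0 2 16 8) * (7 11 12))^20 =[0, 1, 2, 3, 4, 5, 6, 7, 8, 9, 10, 11, 12, 13, 14, 15, 16] =(16)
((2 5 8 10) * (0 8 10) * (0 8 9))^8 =[0, 1, 10, 3, 4, 2, 6, 7, 8, 9, 5] =(2 10 5)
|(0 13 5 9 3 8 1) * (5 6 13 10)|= |(0 10 5 9 3 8 1)(6 13)|= 14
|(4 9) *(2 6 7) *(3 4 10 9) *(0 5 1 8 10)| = |(0 5 1 8 10 9)(2 6 7)(3 4)| = 6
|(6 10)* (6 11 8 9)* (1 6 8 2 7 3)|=14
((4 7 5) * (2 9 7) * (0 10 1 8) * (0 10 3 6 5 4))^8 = (1 10 8) = [0, 10, 2, 3, 4, 5, 6, 7, 1, 9, 8]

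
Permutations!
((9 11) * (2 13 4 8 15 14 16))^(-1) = (2 16 14 15 8 4 13)(9 11) = [0, 1, 16, 3, 13, 5, 6, 7, 4, 11, 10, 9, 12, 2, 15, 8, 14]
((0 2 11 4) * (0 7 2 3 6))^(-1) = (0 6 3)(2 7 4 11) = [6, 1, 7, 0, 11, 5, 3, 4, 8, 9, 10, 2]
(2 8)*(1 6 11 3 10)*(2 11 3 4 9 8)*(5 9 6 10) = (1 10)(3 5 9 8 11 4 6) = [0, 10, 2, 5, 6, 9, 3, 7, 11, 8, 1, 4]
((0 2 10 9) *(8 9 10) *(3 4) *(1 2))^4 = (10)(0 9 8 2 1) = [9, 0, 1, 3, 4, 5, 6, 7, 2, 8, 10]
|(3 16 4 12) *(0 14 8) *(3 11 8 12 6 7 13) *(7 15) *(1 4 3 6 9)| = |(0 14 12 11 8)(1 4 9)(3 16)(6 15 7 13)| = 60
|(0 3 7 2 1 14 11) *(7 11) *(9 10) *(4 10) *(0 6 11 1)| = 6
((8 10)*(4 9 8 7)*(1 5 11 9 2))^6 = (1 7 9)(2 10 11)(4 8 5) = [0, 7, 10, 3, 8, 4, 6, 9, 5, 1, 11, 2]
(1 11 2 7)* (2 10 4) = (1 11 10 4 2 7) = [0, 11, 7, 3, 2, 5, 6, 1, 8, 9, 4, 10]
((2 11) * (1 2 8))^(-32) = (11) = [0, 1, 2, 3, 4, 5, 6, 7, 8, 9, 10, 11]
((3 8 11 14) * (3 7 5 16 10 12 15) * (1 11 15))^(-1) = (1 12 10 16 5 7 14 11)(3 15 8) = [0, 12, 2, 15, 4, 7, 6, 14, 3, 9, 16, 1, 10, 13, 11, 8, 5]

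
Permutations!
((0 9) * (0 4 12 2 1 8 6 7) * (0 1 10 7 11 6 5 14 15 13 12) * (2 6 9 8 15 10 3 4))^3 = [14, 12, 0, 8, 5, 7, 2, 13, 10, 4, 15, 3, 9, 11, 1, 6] = (0 14 1 12 9 4 5 7 13 11 3 8 10 15 6 2)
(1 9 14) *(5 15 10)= [0, 9, 2, 3, 4, 15, 6, 7, 8, 14, 5, 11, 12, 13, 1, 10]= (1 9 14)(5 15 10)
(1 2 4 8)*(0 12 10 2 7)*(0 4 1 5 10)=(0 12)(1 7 4 8 5 10 2)=[12, 7, 1, 3, 8, 10, 6, 4, 5, 9, 2, 11, 0]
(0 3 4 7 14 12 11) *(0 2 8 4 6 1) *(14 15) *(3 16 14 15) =(0 16 14 12 11 2 8 4 7 3 6 1) =[16, 0, 8, 6, 7, 5, 1, 3, 4, 9, 10, 2, 11, 13, 12, 15, 14]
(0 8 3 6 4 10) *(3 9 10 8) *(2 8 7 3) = (0 2 8 9 10)(3 6 4 7) = [2, 1, 8, 6, 7, 5, 4, 3, 9, 10, 0]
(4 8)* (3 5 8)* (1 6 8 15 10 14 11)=[0, 6, 2, 5, 3, 15, 8, 7, 4, 9, 14, 1, 12, 13, 11, 10]=(1 6 8 4 3 5 15 10 14 11)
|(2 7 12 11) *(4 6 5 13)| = 4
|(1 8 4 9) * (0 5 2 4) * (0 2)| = 10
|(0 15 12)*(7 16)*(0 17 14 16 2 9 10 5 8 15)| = 11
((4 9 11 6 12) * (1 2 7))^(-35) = (12)(1 2 7) = [0, 2, 7, 3, 4, 5, 6, 1, 8, 9, 10, 11, 12]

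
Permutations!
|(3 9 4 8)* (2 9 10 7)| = 7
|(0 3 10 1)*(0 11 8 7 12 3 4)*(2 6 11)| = 18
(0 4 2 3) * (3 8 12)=[4, 1, 8, 0, 2, 5, 6, 7, 12, 9, 10, 11, 3]=(0 4 2 8 12 3)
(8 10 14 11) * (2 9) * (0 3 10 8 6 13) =(0 3 10 14 11 6 13)(2 9) =[3, 1, 9, 10, 4, 5, 13, 7, 8, 2, 14, 6, 12, 0, 11]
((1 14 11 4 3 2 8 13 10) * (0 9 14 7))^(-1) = (0 7 1 10 13 8 2 3 4 11 14 9) = [7, 10, 3, 4, 11, 5, 6, 1, 2, 0, 13, 14, 12, 8, 9]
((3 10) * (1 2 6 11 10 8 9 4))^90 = (11) = [0, 1, 2, 3, 4, 5, 6, 7, 8, 9, 10, 11]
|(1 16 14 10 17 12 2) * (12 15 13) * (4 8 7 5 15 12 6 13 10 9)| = |(1 16 14 9 4 8 7 5 15 10 17 12 2)(6 13)| = 26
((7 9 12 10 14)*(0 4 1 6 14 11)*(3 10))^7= (0 12 6 11 9 1 10 7 4 3 14)= [12, 10, 2, 14, 3, 5, 11, 4, 8, 1, 7, 9, 6, 13, 0]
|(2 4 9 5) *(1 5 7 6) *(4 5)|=10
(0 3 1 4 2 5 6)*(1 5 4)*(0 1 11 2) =(0 3 5 6 1 11 2 4) =[3, 11, 4, 5, 0, 6, 1, 7, 8, 9, 10, 2]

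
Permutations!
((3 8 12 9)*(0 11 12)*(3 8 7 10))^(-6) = [8, 1, 2, 3, 4, 5, 6, 7, 9, 12, 10, 0, 11] = (0 8 9 12 11)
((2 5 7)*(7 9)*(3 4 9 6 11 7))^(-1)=[0, 1, 7, 9, 3, 2, 5, 11, 8, 4, 10, 6]=(2 7 11 6 5)(3 9 4)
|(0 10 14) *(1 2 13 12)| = 12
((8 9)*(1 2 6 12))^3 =(1 12 6 2)(8 9) =[0, 12, 1, 3, 4, 5, 2, 7, 9, 8, 10, 11, 6]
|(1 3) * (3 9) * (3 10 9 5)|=6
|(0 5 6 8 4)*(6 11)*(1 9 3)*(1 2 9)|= 6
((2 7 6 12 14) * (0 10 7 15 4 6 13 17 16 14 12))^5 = (0 16 6 17 4 13 15 7 2 10 14) = [16, 1, 10, 3, 13, 5, 17, 2, 8, 9, 14, 11, 12, 15, 0, 7, 6, 4]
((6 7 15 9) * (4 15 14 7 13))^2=(4 9 13 15 6)=[0, 1, 2, 3, 9, 5, 4, 7, 8, 13, 10, 11, 12, 15, 14, 6]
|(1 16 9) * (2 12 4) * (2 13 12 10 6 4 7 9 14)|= 11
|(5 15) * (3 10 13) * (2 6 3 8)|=6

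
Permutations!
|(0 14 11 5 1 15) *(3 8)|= 6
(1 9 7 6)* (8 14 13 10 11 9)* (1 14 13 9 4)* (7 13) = (1 8 7 6 14 9 13 10 11 4) = [0, 8, 2, 3, 1, 5, 14, 6, 7, 13, 11, 4, 12, 10, 9]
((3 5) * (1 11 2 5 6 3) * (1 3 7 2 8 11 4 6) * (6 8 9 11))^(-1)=[0, 3, 7, 5, 1, 2, 8, 6, 4, 11, 10, 9]=(1 3 5 2 7 6 8 4)(9 11)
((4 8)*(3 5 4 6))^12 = (3 4 6 5 8) = [0, 1, 2, 4, 6, 8, 5, 7, 3]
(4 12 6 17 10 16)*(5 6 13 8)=[0, 1, 2, 3, 12, 6, 17, 7, 5, 9, 16, 11, 13, 8, 14, 15, 4, 10]=(4 12 13 8 5 6 17 10 16)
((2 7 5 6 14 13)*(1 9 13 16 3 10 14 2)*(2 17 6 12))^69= (2 7 5 12)(3 10 14 16)(6 17)= [0, 1, 7, 10, 4, 12, 17, 5, 8, 9, 14, 11, 2, 13, 16, 15, 3, 6]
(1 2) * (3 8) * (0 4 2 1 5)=(0 4 2 5)(3 8)=[4, 1, 5, 8, 2, 0, 6, 7, 3]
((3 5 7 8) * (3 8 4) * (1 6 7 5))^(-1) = (8)(1 3 4 7 6) = [0, 3, 2, 4, 7, 5, 1, 6, 8]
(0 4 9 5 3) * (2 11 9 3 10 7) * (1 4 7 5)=(0 7 2 11 9 1 4 3)(5 10)=[7, 4, 11, 0, 3, 10, 6, 2, 8, 1, 5, 9]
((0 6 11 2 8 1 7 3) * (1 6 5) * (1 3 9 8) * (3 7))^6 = [11, 8, 9, 6, 4, 2, 5, 1, 0, 3, 10, 7] = (0 11 7 1 8)(2 9 3 6 5)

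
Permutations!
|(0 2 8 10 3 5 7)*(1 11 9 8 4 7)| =28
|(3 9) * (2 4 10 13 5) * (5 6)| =|(2 4 10 13 6 5)(3 9)| =6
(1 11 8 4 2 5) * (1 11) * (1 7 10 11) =(1 7 10 11 8 4 2 5) =[0, 7, 5, 3, 2, 1, 6, 10, 4, 9, 11, 8]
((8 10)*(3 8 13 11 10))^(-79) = (3 8)(10 11 13) = [0, 1, 2, 8, 4, 5, 6, 7, 3, 9, 11, 13, 12, 10]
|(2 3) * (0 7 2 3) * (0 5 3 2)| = 6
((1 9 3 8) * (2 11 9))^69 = (1 9)(2 3)(8 11) = [0, 9, 3, 2, 4, 5, 6, 7, 11, 1, 10, 8]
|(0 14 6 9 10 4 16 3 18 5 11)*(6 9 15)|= 10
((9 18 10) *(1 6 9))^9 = (1 10 18 9 6) = [0, 10, 2, 3, 4, 5, 1, 7, 8, 6, 18, 11, 12, 13, 14, 15, 16, 17, 9]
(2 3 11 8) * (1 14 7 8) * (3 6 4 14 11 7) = (1 11)(2 6 4 14 3 7 8) = [0, 11, 6, 7, 14, 5, 4, 8, 2, 9, 10, 1, 12, 13, 3]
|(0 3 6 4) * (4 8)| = |(0 3 6 8 4)| = 5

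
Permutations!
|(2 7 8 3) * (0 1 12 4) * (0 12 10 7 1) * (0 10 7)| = 10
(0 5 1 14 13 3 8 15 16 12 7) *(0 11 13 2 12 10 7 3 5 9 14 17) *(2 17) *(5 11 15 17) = (0 9 14 5 1 2 12 3 8 17)(7 15 16 10)(11 13) = [9, 2, 12, 8, 4, 1, 6, 15, 17, 14, 7, 13, 3, 11, 5, 16, 10, 0]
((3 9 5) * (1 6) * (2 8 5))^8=(2 3 8 9 5)=[0, 1, 3, 8, 4, 2, 6, 7, 9, 5]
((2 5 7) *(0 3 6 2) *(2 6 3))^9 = (0 2 5 7) = [2, 1, 5, 3, 4, 7, 6, 0]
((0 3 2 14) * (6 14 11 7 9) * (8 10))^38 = (0 6 7 2)(3 14 9 11) = [6, 1, 0, 14, 4, 5, 7, 2, 8, 11, 10, 3, 12, 13, 9]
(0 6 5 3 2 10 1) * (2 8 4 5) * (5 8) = (0 6 2 10 1)(3 5)(4 8) = [6, 0, 10, 5, 8, 3, 2, 7, 4, 9, 1]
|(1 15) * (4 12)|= |(1 15)(4 12)|= 2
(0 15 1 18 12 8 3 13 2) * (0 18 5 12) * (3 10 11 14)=(0 15 1 5 12 8 10 11 14 3 13 2 18)=[15, 5, 18, 13, 4, 12, 6, 7, 10, 9, 11, 14, 8, 2, 3, 1, 16, 17, 0]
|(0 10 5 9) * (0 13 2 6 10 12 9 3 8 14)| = 11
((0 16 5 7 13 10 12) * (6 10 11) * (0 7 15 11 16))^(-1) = (5 16 13 7 12 10 6 11 15) = [0, 1, 2, 3, 4, 16, 11, 12, 8, 9, 6, 15, 10, 7, 14, 5, 13]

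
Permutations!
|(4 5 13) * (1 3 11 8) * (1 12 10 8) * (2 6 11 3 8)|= |(1 8 12 10 2 6 11)(4 5 13)|= 21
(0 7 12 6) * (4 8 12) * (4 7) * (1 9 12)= [4, 9, 2, 3, 8, 5, 0, 7, 1, 12, 10, 11, 6]= (0 4 8 1 9 12 6)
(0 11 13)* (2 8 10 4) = (0 11 13)(2 8 10 4) = [11, 1, 8, 3, 2, 5, 6, 7, 10, 9, 4, 13, 12, 0]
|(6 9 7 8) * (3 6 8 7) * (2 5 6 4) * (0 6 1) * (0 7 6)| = |(1 7 6 9 3 4 2 5)| = 8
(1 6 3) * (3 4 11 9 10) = (1 6 4 11 9 10 3) = [0, 6, 2, 1, 11, 5, 4, 7, 8, 10, 3, 9]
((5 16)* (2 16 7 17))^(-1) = [0, 1, 17, 3, 4, 16, 6, 5, 8, 9, 10, 11, 12, 13, 14, 15, 2, 7] = (2 17 7 5 16)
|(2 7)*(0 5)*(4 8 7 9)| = 10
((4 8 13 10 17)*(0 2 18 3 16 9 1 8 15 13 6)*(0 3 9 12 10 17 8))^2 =(0 18 1 2 9)(3 12 8)(4 13)(6 16 10)(15 17) =[18, 2, 9, 12, 13, 5, 16, 7, 3, 0, 6, 11, 8, 4, 14, 17, 10, 15, 1]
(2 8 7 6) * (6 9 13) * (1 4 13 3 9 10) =(1 4 13 6 2 8 7 10)(3 9) =[0, 4, 8, 9, 13, 5, 2, 10, 7, 3, 1, 11, 12, 6]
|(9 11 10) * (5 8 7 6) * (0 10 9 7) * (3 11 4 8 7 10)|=|(0 3 11 9 4 8)(5 7 6)|=6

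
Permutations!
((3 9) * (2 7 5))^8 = [0, 1, 5, 3, 4, 7, 6, 2, 8, 9] = (9)(2 5 7)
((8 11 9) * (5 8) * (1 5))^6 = (1 5 8 11 9) = [0, 5, 2, 3, 4, 8, 6, 7, 11, 1, 10, 9]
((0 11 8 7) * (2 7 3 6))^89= [2, 1, 3, 11, 4, 5, 8, 6, 0, 9, 10, 7]= (0 2 3 11 7 6 8)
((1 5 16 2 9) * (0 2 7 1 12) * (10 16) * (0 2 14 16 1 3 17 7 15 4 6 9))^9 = (17) = [0, 1, 2, 3, 4, 5, 6, 7, 8, 9, 10, 11, 12, 13, 14, 15, 16, 17]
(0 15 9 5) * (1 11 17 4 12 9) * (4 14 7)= (0 15 1 11 17 14 7 4 12 9 5)= [15, 11, 2, 3, 12, 0, 6, 4, 8, 5, 10, 17, 9, 13, 7, 1, 16, 14]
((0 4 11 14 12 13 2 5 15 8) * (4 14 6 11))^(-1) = (0 8 15 5 2 13 12 14)(6 11) = [8, 1, 13, 3, 4, 2, 11, 7, 15, 9, 10, 6, 14, 12, 0, 5]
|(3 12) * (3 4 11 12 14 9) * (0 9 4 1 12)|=6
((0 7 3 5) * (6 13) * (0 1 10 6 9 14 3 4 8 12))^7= [4, 5, 2, 14, 12, 3, 10, 8, 0, 13, 1, 11, 7, 6, 9]= (0 4 12 7 8)(1 5 3 14 9 13 6 10)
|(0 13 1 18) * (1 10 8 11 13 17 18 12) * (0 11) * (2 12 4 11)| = |(0 17 18 2 12 1 4 11 13 10 8)| = 11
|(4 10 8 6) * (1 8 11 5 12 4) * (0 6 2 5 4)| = |(0 6 1 8 2 5 12)(4 10 11)| = 21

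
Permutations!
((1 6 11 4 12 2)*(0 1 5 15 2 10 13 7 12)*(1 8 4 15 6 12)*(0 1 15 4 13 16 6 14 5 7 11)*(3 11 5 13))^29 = (0 6 16 10 12 1 4 11 3 8)(2 15 7)(5 13 14) = [6, 4, 15, 8, 11, 13, 16, 2, 0, 9, 12, 3, 1, 14, 5, 7, 10]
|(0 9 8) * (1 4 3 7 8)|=|(0 9 1 4 3 7 8)|=7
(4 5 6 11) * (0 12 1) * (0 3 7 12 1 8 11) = (0 1 3 7 12 8 11 4 5 6) = [1, 3, 2, 7, 5, 6, 0, 12, 11, 9, 10, 4, 8]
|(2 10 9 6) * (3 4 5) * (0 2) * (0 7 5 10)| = 14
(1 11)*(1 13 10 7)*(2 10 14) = (1 11 13 14 2 10 7) = [0, 11, 10, 3, 4, 5, 6, 1, 8, 9, 7, 13, 12, 14, 2]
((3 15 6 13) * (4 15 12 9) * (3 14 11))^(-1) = [0, 1, 2, 11, 9, 5, 15, 7, 8, 12, 10, 14, 3, 6, 13, 4] = (3 11 14 13 6 15 4 9 12)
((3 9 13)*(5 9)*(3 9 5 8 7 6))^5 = (3 8 7 6)(9 13) = [0, 1, 2, 8, 4, 5, 3, 6, 7, 13, 10, 11, 12, 9]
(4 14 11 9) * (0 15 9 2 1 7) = (0 15 9 4 14 11 2 1 7) = [15, 7, 1, 3, 14, 5, 6, 0, 8, 4, 10, 2, 12, 13, 11, 9]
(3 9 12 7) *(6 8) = (3 9 12 7)(6 8) = [0, 1, 2, 9, 4, 5, 8, 3, 6, 12, 10, 11, 7]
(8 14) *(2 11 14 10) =(2 11 14 8 10) =[0, 1, 11, 3, 4, 5, 6, 7, 10, 9, 2, 14, 12, 13, 8]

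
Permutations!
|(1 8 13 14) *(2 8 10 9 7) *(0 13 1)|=6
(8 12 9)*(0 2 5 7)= (0 2 5 7)(8 12 9)= [2, 1, 5, 3, 4, 7, 6, 0, 12, 8, 10, 11, 9]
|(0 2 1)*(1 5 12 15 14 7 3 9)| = 10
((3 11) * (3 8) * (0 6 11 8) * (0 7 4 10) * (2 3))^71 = (0 10 4 7 11 6)(2 8 3) = [10, 1, 8, 2, 7, 5, 0, 11, 3, 9, 4, 6]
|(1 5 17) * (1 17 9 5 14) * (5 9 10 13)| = |(17)(1 14)(5 10 13)| = 6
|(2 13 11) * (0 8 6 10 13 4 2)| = |(0 8 6 10 13 11)(2 4)| = 6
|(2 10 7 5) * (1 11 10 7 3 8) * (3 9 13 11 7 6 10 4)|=|(1 7 5 2 6 10 9 13 11 4 3 8)|=12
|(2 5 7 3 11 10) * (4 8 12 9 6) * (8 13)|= 6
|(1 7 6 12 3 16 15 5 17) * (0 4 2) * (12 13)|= |(0 4 2)(1 7 6 13 12 3 16 15 5 17)|= 30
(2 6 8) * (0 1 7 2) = (0 1 7 2 6 8) = [1, 7, 6, 3, 4, 5, 8, 2, 0]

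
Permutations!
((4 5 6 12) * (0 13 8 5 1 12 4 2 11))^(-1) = (0 11 2 12 1 4 6 5 8 13) = [11, 4, 12, 3, 6, 8, 5, 7, 13, 9, 10, 2, 1, 0]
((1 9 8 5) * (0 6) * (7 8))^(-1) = [6, 5, 2, 3, 4, 8, 0, 9, 7, 1] = (0 6)(1 5 8 7 9)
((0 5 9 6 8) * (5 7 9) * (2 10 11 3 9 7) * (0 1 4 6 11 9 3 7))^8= (0 10 11)(2 9 7)= [10, 1, 9, 3, 4, 5, 6, 2, 8, 7, 11, 0]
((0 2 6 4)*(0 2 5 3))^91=(0 5 3)(2 6 4)=[5, 1, 6, 0, 2, 3, 4]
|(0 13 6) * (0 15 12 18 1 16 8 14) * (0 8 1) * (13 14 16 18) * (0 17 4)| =8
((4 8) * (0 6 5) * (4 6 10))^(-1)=(0 5 6 8 4 10)=[5, 1, 2, 3, 10, 6, 8, 7, 4, 9, 0]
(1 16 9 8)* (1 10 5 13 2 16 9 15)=(1 9 8 10 5 13 2 16 15)=[0, 9, 16, 3, 4, 13, 6, 7, 10, 8, 5, 11, 12, 2, 14, 1, 15]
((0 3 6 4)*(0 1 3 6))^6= (0 6 4 1 3)= [6, 3, 2, 0, 1, 5, 4]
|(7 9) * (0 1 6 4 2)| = |(0 1 6 4 2)(7 9)| = 10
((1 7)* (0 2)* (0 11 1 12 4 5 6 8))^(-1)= (0 8 6 5 4 12 7 1 11 2)= [8, 11, 0, 3, 12, 4, 5, 1, 6, 9, 10, 2, 7]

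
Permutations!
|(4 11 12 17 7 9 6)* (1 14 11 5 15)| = 11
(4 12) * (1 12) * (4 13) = [0, 12, 2, 3, 1, 5, 6, 7, 8, 9, 10, 11, 13, 4] = (1 12 13 4)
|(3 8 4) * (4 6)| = |(3 8 6 4)| = 4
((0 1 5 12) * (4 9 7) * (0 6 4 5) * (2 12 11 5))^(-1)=[1, 0, 7, 3, 6, 11, 12, 9, 8, 4, 10, 5, 2]=(0 1)(2 7 9 4 6 12)(5 11)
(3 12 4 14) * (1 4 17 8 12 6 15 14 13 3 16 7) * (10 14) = (1 4 13 3 6 15 10 14 16 7)(8 12 17) = [0, 4, 2, 6, 13, 5, 15, 1, 12, 9, 14, 11, 17, 3, 16, 10, 7, 8]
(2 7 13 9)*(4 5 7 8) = (2 8 4 5 7 13 9) = [0, 1, 8, 3, 5, 7, 6, 13, 4, 2, 10, 11, 12, 9]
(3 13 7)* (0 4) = (0 4)(3 13 7) = [4, 1, 2, 13, 0, 5, 6, 3, 8, 9, 10, 11, 12, 7]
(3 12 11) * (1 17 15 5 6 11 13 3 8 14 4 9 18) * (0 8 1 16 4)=(0 8 14)(1 17 15 5 6 11)(3 12 13)(4 9 18 16)=[8, 17, 2, 12, 9, 6, 11, 7, 14, 18, 10, 1, 13, 3, 0, 5, 4, 15, 16]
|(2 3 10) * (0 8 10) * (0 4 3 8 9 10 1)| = 6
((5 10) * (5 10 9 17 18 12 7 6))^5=(5 7 18 9 6 12 17)=[0, 1, 2, 3, 4, 7, 12, 18, 8, 6, 10, 11, 17, 13, 14, 15, 16, 5, 9]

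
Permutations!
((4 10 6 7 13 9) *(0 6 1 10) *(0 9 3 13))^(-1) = (0 7 6)(1 10)(3 13)(4 9) = [7, 10, 2, 13, 9, 5, 0, 6, 8, 4, 1, 11, 12, 3]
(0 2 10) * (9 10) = (0 2 9 10) = [2, 1, 9, 3, 4, 5, 6, 7, 8, 10, 0]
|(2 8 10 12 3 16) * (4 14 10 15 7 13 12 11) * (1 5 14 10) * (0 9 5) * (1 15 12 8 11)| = 16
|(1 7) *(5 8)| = |(1 7)(5 8)| = 2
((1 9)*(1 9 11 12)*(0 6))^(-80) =(1 11 12) =[0, 11, 2, 3, 4, 5, 6, 7, 8, 9, 10, 12, 1]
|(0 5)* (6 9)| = |(0 5)(6 9)| = 2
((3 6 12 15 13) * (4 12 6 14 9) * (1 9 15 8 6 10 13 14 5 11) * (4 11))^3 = (3 12 10 5 8 13 4 6)(14 15) = [0, 1, 2, 12, 6, 8, 3, 7, 13, 9, 5, 11, 10, 4, 15, 14]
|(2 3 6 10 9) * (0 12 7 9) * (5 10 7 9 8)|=10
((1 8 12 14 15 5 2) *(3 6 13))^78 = [0, 8, 1, 3, 4, 2, 6, 7, 12, 9, 10, 11, 14, 13, 15, 5] = (1 8 12 14 15 5 2)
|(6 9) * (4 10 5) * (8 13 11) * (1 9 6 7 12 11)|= |(1 9 7 12 11 8 13)(4 10 5)|= 21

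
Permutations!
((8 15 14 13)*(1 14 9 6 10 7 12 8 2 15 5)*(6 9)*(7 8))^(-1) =(1 5 8 10 6 15 2 13 14)(7 12) =[0, 5, 13, 3, 4, 8, 15, 12, 10, 9, 6, 11, 7, 14, 1, 2]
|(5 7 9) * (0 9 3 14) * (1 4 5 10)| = |(0 9 10 1 4 5 7 3 14)| = 9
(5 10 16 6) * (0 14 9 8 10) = (0 14 9 8 10 16 6 5) = [14, 1, 2, 3, 4, 0, 5, 7, 10, 8, 16, 11, 12, 13, 9, 15, 6]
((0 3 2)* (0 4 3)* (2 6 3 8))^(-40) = (2 8 4) = [0, 1, 8, 3, 2, 5, 6, 7, 4]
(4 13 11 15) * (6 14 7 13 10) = (4 10 6 14 7 13 11 15) = [0, 1, 2, 3, 10, 5, 14, 13, 8, 9, 6, 15, 12, 11, 7, 4]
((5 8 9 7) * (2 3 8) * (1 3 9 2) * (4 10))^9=(1 8 9 5 3 2 7)(4 10)=[0, 8, 7, 2, 10, 3, 6, 1, 9, 5, 4]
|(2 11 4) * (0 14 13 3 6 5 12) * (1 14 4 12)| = 30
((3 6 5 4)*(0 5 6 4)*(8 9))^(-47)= [5, 1, 2, 4, 3, 0, 6, 7, 9, 8]= (0 5)(3 4)(8 9)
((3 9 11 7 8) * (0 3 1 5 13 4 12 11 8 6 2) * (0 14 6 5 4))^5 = (0 4 13 1 5 8 7 9 11 3 12)(2 6 14) = [4, 5, 6, 12, 13, 8, 14, 9, 7, 11, 10, 3, 0, 1, 2]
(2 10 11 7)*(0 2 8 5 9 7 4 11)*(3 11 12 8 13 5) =[2, 1, 10, 11, 12, 9, 6, 13, 3, 7, 0, 4, 8, 5] =(0 2 10)(3 11 4 12 8)(5 9 7 13)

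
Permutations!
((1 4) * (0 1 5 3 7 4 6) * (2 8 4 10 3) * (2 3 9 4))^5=(0 6 1)(2 8)(3 5 4 9 10 7)=[6, 0, 8, 5, 9, 4, 1, 3, 2, 10, 7]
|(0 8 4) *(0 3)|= 4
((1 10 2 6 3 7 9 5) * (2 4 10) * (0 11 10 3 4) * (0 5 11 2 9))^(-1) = (0 7 3 4 6 2)(1 5 10 11 9) = [7, 5, 0, 4, 6, 10, 2, 3, 8, 1, 11, 9]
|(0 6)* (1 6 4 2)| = |(0 4 2 1 6)| = 5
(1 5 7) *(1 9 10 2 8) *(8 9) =(1 5 7 8)(2 9 10) =[0, 5, 9, 3, 4, 7, 6, 8, 1, 10, 2]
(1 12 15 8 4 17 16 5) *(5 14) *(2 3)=(1 12 15 8 4 17 16 14 5)(2 3)=[0, 12, 3, 2, 17, 1, 6, 7, 4, 9, 10, 11, 15, 13, 5, 8, 14, 16]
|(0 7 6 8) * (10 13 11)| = |(0 7 6 8)(10 13 11)| = 12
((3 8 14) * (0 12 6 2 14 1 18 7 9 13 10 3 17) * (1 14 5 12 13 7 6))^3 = (0 3 17 10 14 13 8)(1 2)(5 18)(6 12)(7 9) = [3, 2, 1, 17, 4, 18, 12, 9, 0, 7, 14, 11, 6, 8, 13, 15, 16, 10, 5]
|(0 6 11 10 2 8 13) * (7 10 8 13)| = 8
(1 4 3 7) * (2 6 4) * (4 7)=(1 2 6 7)(3 4)=[0, 2, 6, 4, 3, 5, 7, 1]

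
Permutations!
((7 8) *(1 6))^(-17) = (1 6)(7 8) = [0, 6, 2, 3, 4, 5, 1, 8, 7]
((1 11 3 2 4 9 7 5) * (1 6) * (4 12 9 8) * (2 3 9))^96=(12)=[0, 1, 2, 3, 4, 5, 6, 7, 8, 9, 10, 11, 12]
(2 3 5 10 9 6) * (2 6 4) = (2 3 5 10 9 4) = [0, 1, 3, 5, 2, 10, 6, 7, 8, 4, 9]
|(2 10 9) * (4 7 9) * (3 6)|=10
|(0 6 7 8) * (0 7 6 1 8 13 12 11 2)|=|(0 1 8 7 13 12 11 2)|=8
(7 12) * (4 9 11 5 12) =[0, 1, 2, 3, 9, 12, 6, 4, 8, 11, 10, 5, 7] =(4 9 11 5 12 7)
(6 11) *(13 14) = (6 11)(13 14) = [0, 1, 2, 3, 4, 5, 11, 7, 8, 9, 10, 6, 12, 14, 13]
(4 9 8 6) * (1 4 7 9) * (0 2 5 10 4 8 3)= [2, 8, 5, 0, 1, 10, 7, 9, 6, 3, 4]= (0 2 5 10 4 1 8 6 7 9 3)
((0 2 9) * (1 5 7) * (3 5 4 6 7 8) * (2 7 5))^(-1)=(0 9 2 3 8 5 6 4 1 7)=[9, 7, 3, 8, 1, 6, 4, 0, 5, 2]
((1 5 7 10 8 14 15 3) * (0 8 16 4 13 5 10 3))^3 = (0 15 14 8)(1 4 7 10 13 3 16 5) = [15, 4, 2, 16, 7, 1, 6, 10, 0, 9, 13, 11, 12, 3, 8, 14, 5]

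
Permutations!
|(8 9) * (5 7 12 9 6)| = |(5 7 12 9 8 6)| = 6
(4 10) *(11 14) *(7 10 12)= [0, 1, 2, 3, 12, 5, 6, 10, 8, 9, 4, 14, 7, 13, 11]= (4 12 7 10)(11 14)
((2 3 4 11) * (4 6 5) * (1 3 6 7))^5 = [0, 7, 2, 1, 4, 5, 6, 3, 8, 9, 10, 11] = (11)(1 7 3)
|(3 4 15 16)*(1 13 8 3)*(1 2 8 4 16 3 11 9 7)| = 11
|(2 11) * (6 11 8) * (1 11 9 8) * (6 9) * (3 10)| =6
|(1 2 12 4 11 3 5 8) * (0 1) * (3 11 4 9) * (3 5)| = |(0 1 2 12 9 5 8)| = 7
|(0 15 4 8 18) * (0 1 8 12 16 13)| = 6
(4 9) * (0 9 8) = (0 9 4 8) = [9, 1, 2, 3, 8, 5, 6, 7, 0, 4]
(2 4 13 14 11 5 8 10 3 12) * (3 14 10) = (2 4 13 10 14 11 5 8 3 12) = [0, 1, 4, 12, 13, 8, 6, 7, 3, 9, 14, 5, 2, 10, 11]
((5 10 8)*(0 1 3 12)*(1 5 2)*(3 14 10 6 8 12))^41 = [1, 5, 0, 3, 4, 14, 10, 7, 12, 9, 8, 11, 2, 13, 6] = (0 1 5 14 6 10 8 12 2)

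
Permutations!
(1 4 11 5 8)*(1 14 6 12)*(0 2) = (0 2)(1 4 11 5 8 14 6 12) = [2, 4, 0, 3, 11, 8, 12, 7, 14, 9, 10, 5, 1, 13, 6]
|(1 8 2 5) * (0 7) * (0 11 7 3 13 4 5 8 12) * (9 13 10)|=18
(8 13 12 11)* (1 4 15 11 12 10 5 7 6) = [0, 4, 2, 3, 15, 7, 1, 6, 13, 9, 5, 8, 12, 10, 14, 11] = (1 4 15 11 8 13 10 5 7 6)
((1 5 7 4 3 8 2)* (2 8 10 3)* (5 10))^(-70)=[0, 1, 2, 3, 4, 5, 6, 7, 8, 9, 10]=(10)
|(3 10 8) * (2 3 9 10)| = |(2 3)(8 9 10)| = 6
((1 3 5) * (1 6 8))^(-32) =[0, 6, 2, 8, 4, 1, 3, 7, 5] =(1 6 3 8 5)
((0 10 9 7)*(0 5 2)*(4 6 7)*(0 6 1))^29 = [1, 4, 6, 3, 9, 2, 7, 5, 8, 10, 0] = (0 1 4 9 10)(2 6 7 5)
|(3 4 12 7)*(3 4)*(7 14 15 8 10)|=7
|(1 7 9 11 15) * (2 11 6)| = 7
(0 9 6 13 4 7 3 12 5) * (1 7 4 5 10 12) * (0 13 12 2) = (0 9 6 12 10 2)(1 7 3)(5 13) = [9, 7, 0, 1, 4, 13, 12, 3, 8, 6, 2, 11, 10, 5]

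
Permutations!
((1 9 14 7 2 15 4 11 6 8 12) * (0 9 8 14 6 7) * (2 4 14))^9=[2, 1, 0, 3, 4, 5, 14, 7, 8, 15, 10, 11, 12, 13, 6, 9]=(0 2)(6 14)(9 15)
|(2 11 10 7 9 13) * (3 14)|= |(2 11 10 7 9 13)(3 14)|= 6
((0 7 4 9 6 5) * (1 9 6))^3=(0 6 7 5 4)(1 9)=[6, 9, 2, 3, 0, 4, 7, 5, 8, 1]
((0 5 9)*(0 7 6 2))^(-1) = (0 2 6 7 9 5) = [2, 1, 6, 3, 4, 0, 7, 9, 8, 5]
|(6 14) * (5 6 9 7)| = 5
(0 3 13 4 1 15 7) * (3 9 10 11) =(0 9 10 11 3 13 4 1 15 7) =[9, 15, 2, 13, 1, 5, 6, 0, 8, 10, 11, 3, 12, 4, 14, 7]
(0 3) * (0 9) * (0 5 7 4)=(0 3 9 5 7 4)=[3, 1, 2, 9, 0, 7, 6, 4, 8, 5]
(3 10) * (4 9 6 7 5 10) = (3 4 9 6 7 5 10) = [0, 1, 2, 4, 9, 10, 7, 5, 8, 6, 3]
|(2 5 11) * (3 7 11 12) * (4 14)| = |(2 5 12 3 7 11)(4 14)| = 6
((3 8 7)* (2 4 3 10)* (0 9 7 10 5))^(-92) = (2 8 4 10 3) = [0, 1, 8, 2, 10, 5, 6, 7, 4, 9, 3]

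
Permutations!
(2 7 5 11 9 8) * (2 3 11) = (2 7 5)(3 11 9 8) = [0, 1, 7, 11, 4, 2, 6, 5, 3, 8, 10, 9]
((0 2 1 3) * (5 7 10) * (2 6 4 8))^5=[1, 8, 4, 2, 0, 10, 3, 5, 6, 9, 7]=(0 1 8 6 3 2 4)(5 10 7)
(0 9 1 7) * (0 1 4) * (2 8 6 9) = [2, 7, 8, 3, 0, 5, 9, 1, 6, 4] = (0 2 8 6 9 4)(1 7)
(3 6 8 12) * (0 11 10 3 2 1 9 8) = (0 11 10 3 6)(1 9 8 12 2) = [11, 9, 1, 6, 4, 5, 0, 7, 12, 8, 3, 10, 2]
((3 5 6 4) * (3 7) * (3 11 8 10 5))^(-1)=(4 6 5 10 8 11 7)=[0, 1, 2, 3, 6, 10, 5, 4, 11, 9, 8, 7]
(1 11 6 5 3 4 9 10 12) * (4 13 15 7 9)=[0, 11, 2, 13, 4, 3, 5, 9, 8, 10, 12, 6, 1, 15, 14, 7]=(1 11 6 5 3 13 15 7 9 10 12)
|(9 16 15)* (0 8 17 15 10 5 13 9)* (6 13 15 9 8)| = 10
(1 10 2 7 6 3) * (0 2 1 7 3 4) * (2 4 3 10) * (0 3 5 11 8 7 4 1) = (0 1 2 10)(3 4)(5 11 8 7 6) = [1, 2, 10, 4, 3, 11, 5, 6, 7, 9, 0, 8]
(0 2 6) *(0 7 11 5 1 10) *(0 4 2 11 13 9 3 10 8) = (0 11 5 1 8)(2 6 7 13 9 3 10 4) = [11, 8, 6, 10, 2, 1, 7, 13, 0, 3, 4, 5, 12, 9]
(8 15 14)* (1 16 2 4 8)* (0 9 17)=(0 9 17)(1 16 2 4 8 15 14)=[9, 16, 4, 3, 8, 5, 6, 7, 15, 17, 10, 11, 12, 13, 1, 14, 2, 0]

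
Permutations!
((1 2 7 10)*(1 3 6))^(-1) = (1 6 3 10 7 2) = [0, 6, 1, 10, 4, 5, 3, 2, 8, 9, 7]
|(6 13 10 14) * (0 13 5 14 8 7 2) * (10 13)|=|(0 10 8 7 2)(5 14 6)|=15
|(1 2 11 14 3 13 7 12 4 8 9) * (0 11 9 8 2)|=|(0 11 14 3 13 7 12 4 2 9 1)|=11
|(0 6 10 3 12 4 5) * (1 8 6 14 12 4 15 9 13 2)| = 14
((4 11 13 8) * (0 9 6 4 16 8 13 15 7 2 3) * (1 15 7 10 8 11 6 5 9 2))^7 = (16)(0 2 3)(4 6)(5 9) = [2, 1, 3, 0, 6, 9, 4, 7, 8, 5, 10, 11, 12, 13, 14, 15, 16]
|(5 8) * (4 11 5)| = |(4 11 5 8)| = 4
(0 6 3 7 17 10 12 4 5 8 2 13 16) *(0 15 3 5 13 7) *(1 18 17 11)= (0 6 5 8 2 7 11 1 18 17 10 12 4 13 16 15 3)= [6, 18, 7, 0, 13, 8, 5, 11, 2, 9, 12, 1, 4, 16, 14, 3, 15, 10, 17]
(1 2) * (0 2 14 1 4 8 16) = [2, 14, 4, 3, 8, 5, 6, 7, 16, 9, 10, 11, 12, 13, 1, 15, 0] = (0 2 4 8 16)(1 14)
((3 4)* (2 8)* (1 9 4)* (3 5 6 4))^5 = (1 3 9)(2 8)(4 6 5) = [0, 3, 8, 9, 6, 4, 5, 7, 2, 1]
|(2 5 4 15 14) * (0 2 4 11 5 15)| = |(0 2 15 14 4)(5 11)| = 10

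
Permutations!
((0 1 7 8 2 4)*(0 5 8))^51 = [0, 1, 8, 3, 2, 4, 6, 7, 5] = (2 8 5 4)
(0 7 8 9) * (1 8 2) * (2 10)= (0 7 10 2 1 8 9)= [7, 8, 1, 3, 4, 5, 6, 10, 9, 0, 2]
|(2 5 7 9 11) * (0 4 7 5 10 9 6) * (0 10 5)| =|(0 4 7 6 10 9 11 2 5)| =9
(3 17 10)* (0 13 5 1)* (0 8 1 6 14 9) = (0 13 5 6 14 9)(1 8)(3 17 10) = [13, 8, 2, 17, 4, 6, 14, 7, 1, 0, 3, 11, 12, 5, 9, 15, 16, 10]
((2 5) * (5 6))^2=(2 5 6)=[0, 1, 5, 3, 4, 6, 2]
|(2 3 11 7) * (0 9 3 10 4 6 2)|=|(0 9 3 11 7)(2 10 4 6)|=20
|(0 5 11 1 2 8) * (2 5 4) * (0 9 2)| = 6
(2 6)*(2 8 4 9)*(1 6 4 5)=(1 6 8 5)(2 4 9)=[0, 6, 4, 3, 9, 1, 8, 7, 5, 2]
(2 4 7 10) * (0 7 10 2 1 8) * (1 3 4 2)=[7, 8, 2, 4, 10, 5, 6, 1, 0, 9, 3]=(0 7 1 8)(3 4 10)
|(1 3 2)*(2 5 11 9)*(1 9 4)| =|(1 3 5 11 4)(2 9)| =10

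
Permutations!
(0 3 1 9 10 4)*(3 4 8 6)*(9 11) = (0 4)(1 11 9 10 8 6 3) = [4, 11, 2, 1, 0, 5, 3, 7, 6, 10, 8, 9]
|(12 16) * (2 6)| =2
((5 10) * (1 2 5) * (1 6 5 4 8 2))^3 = (10) = [0, 1, 2, 3, 4, 5, 6, 7, 8, 9, 10]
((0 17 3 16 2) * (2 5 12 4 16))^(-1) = (0 2 3 17)(4 12 5 16) = [2, 1, 3, 17, 12, 16, 6, 7, 8, 9, 10, 11, 5, 13, 14, 15, 4, 0]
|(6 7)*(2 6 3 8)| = 5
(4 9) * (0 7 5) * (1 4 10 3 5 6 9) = (0 7 6 9 10 3 5)(1 4) = [7, 4, 2, 5, 1, 0, 9, 6, 8, 10, 3]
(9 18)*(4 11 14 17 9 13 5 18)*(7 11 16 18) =(4 16 18 13 5 7 11 14 17 9) =[0, 1, 2, 3, 16, 7, 6, 11, 8, 4, 10, 14, 12, 5, 17, 15, 18, 9, 13]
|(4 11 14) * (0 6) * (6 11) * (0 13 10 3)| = 8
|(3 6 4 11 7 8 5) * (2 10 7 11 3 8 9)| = 12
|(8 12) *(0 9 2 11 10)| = |(0 9 2 11 10)(8 12)| = 10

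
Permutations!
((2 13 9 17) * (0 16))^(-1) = (0 16)(2 17 9 13) = [16, 1, 17, 3, 4, 5, 6, 7, 8, 13, 10, 11, 12, 2, 14, 15, 0, 9]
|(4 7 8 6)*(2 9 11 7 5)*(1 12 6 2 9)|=10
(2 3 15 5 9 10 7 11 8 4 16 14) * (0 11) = (0 11 8 4 16 14 2 3 15 5 9 10 7) = [11, 1, 3, 15, 16, 9, 6, 0, 4, 10, 7, 8, 12, 13, 2, 5, 14]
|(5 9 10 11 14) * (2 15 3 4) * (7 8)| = 20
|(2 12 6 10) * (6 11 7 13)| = |(2 12 11 7 13 6 10)| = 7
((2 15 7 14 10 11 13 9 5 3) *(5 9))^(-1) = [0, 1, 3, 5, 4, 13, 6, 15, 8, 9, 14, 10, 12, 11, 7, 2] = (2 3 5 13 11 10 14 7 15)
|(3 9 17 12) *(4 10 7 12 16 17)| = 6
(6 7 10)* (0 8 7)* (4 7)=(0 8 4 7 10 6)=[8, 1, 2, 3, 7, 5, 0, 10, 4, 9, 6]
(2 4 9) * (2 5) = (2 4 9 5) = [0, 1, 4, 3, 9, 2, 6, 7, 8, 5]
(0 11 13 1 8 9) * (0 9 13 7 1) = (0 11 7 1 8 13) = [11, 8, 2, 3, 4, 5, 6, 1, 13, 9, 10, 7, 12, 0]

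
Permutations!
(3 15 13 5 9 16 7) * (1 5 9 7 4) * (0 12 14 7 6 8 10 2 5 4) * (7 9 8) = [12, 4, 5, 15, 1, 6, 7, 3, 10, 16, 2, 11, 14, 8, 9, 13, 0] = (0 12 14 9 16)(1 4)(2 5 6 7 3 15 13 8 10)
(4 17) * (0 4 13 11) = [4, 1, 2, 3, 17, 5, 6, 7, 8, 9, 10, 0, 12, 11, 14, 15, 16, 13] = (0 4 17 13 11)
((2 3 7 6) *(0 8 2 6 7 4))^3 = (0 3 8 4 2) = [3, 1, 0, 8, 2, 5, 6, 7, 4]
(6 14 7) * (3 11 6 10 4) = (3 11 6 14 7 10 4) = [0, 1, 2, 11, 3, 5, 14, 10, 8, 9, 4, 6, 12, 13, 7]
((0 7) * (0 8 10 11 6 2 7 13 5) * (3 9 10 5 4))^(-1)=(0 5 8 7 2 6 11 10 9 3 4 13)=[5, 1, 6, 4, 13, 8, 11, 2, 7, 3, 9, 10, 12, 0]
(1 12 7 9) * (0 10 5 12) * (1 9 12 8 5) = [10, 0, 2, 3, 4, 8, 6, 12, 5, 9, 1, 11, 7] = (0 10 1)(5 8)(7 12)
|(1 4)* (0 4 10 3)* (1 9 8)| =|(0 4 9 8 1 10 3)| =7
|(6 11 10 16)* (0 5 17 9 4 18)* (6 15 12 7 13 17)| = 14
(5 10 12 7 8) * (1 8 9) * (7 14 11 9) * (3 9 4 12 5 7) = (1 8 7 3 9)(4 12 14 11)(5 10) = [0, 8, 2, 9, 12, 10, 6, 3, 7, 1, 5, 4, 14, 13, 11]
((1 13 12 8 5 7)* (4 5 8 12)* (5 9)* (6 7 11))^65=[0, 13, 2, 3, 9, 11, 7, 1, 8, 5, 10, 6, 12, 4]=(1 13 4 9 5 11 6 7)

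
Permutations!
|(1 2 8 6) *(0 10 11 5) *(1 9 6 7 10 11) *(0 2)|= 8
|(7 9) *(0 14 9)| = 4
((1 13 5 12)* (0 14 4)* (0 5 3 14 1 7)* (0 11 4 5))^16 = [12, 7, 2, 4, 5, 1, 6, 3, 8, 9, 10, 14, 13, 11, 0] = (0 12 13 11 14)(1 7 3 4 5)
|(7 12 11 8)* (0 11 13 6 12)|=12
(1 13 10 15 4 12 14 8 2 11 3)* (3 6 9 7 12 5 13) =(1 3)(2 11 6 9 7 12 14 8)(4 5 13 10 15) =[0, 3, 11, 1, 5, 13, 9, 12, 2, 7, 15, 6, 14, 10, 8, 4]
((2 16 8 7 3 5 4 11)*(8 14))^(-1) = (2 11 4 5 3 7 8 14 16) = [0, 1, 11, 7, 5, 3, 6, 8, 14, 9, 10, 4, 12, 13, 16, 15, 2]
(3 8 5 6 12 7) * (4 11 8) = (3 4 11 8 5 6 12 7) = [0, 1, 2, 4, 11, 6, 12, 3, 5, 9, 10, 8, 7]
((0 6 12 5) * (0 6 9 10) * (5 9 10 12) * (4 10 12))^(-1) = (0 10 4 9 12)(5 6) = [10, 1, 2, 3, 9, 6, 5, 7, 8, 12, 4, 11, 0]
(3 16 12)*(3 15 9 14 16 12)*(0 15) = [15, 1, 2, 12, 4, 5, 6, 7, 8, 14, 10, 11, 0, 13, 16, 9, 3] = (0 15 9 14 16 3 12)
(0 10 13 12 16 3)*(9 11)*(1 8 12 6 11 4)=(0 10 13 6 11 9 4 1 8 12 16 3)=[10, 8, 2, 0, 1, 5, 11, 7, 12, 4, 13, 9, 16, 6, 14, 15, 3]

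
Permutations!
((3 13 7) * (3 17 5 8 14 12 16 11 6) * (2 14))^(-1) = (2 8 5 17 7 13 3 6 11 16 12 14) = [0, 1, 8, 6, 4, 17, 11, 13, 5, 9, 10, 16, 14, 3, 2, 15, 12, 7]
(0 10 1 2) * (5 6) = (0 10 1 2)(5 6) = [10, 2, 0, 3, 4, 6, 5, 7, 8, 9, 1]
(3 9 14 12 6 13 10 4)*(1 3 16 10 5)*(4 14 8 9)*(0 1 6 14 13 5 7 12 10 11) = (0 1 3 4 16 11)(5 6)(7 12 14 10 13)(8 9) = [1, 3, 2, 4, 16, 6, 5, 12, 9, 8, 13, 0, 14, 7, 10, 15, 11]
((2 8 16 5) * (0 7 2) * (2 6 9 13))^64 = [7, 1, 8, 3, 4, 0, 9, 6, 16, 13, 10, 11, 12, 2, 14, 15, 5] = (0 7 6 9 13 2 8 16 5)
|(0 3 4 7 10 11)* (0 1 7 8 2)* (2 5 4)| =12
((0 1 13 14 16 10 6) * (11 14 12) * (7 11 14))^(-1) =[6, 0, 2, 3, 4, 5, 10, 11, 8, 9, 16, 7, 13, 1, 12, 15, 14] =(0 6 10 16 14 12 13 1)(7 11)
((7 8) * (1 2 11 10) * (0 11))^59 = (0 2 1 10 11)(7 8) = [2, 10, 1, 3, 4, 5, 6, 8, 7, 9, 11, 0]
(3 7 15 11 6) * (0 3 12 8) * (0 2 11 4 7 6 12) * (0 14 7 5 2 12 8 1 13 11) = [3, 13, 0, 6, 5, 2, 14, 15, 12, 9, 10, 8, 1, 11, 7, 4] = (0 3 6 14 7 15 4 5 2)(1 13 11 8 12)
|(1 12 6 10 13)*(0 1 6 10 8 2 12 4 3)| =|(0 1 4 3)(2 12 10 13 6 8)| =12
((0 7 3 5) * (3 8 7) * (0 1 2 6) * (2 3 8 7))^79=(0 6 2 8)(1 3 5)=[6, 3, 8, 5, 4, 1, 2, 7, 0]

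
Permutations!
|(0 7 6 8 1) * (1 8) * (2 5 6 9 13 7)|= 15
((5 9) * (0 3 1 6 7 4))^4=(9)(0 7 1)(3 4 6)=[7, 0, 2, 4, 6, 5, 3, 1, 8, 9]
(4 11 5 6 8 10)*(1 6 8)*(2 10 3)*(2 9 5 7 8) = (1 6)(2 10 4 11 7 8 3 9 5) = [0, 6, 10, 9, 11, 2, 1, 8, 3, 5, 4, 7]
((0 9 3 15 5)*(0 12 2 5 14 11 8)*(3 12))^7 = [14, 1, 0, 12, 4, 9, 6, 7, 15, 11, 10, 3, 8, 13, 5, 2] = (0 14 5 9 11 3 12 8 15 2)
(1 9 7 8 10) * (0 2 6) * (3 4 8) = (0 2 6)(1 9 7 3 4 8 10) = [2, 9, 6, 4, 8, 5, 0, 3, 10, 7, 1]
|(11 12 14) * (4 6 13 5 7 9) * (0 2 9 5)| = |(0 2 9 4 6 13)(5 7)(11 12 14)| = 6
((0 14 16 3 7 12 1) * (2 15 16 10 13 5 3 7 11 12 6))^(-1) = [1, 12, 6, 5, 4, 13, 7, 16, 8, 9, 14, 3, 11, 10, 0, 2, 15] = (0 1 12 11 3 5 13 10 14)(2 6 7 16 15)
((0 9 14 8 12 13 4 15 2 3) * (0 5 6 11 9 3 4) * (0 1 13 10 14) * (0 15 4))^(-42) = (0 15 11 5)(2 9 6 3)(8 10)(12 14) = [15, 1, 9, 2, 4, 0, 3, 7, 10, 6, 8, 5, 14, 13, 12, 11]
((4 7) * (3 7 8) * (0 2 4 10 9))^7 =[9, 1, 0, 8, 2, 5, 6, 3, 4, 10, 7] =(0 9 10 7 3 8 4 2)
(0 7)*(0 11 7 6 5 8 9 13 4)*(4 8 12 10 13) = (0 6 5 12 10 13 8 9 4)(7 11) = [6, 1, 2, 3, 0, 12, 5, 11, 9, 4, 13, 7, 10, 8]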